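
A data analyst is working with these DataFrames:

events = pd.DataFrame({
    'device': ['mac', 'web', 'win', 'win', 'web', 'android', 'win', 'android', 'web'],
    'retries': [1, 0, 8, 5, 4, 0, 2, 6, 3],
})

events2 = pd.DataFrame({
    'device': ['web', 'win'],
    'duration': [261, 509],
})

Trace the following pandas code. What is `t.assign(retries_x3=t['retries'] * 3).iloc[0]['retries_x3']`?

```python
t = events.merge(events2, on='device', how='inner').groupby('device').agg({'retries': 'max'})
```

12

merge on 'device' (how='inner') → 6 rows:
  device  retries  duration
0    web        0       261
1    win        8       509
2    win        5       509
3    web        4       261
4    win        2       509
5    web        3       261
group by device, max of retries:
        retries
device         
web           4
win           8
add column retries_x3 = t['retries'] * 3:
        retries  retries_x3
device                     
web           4          12
win           8          24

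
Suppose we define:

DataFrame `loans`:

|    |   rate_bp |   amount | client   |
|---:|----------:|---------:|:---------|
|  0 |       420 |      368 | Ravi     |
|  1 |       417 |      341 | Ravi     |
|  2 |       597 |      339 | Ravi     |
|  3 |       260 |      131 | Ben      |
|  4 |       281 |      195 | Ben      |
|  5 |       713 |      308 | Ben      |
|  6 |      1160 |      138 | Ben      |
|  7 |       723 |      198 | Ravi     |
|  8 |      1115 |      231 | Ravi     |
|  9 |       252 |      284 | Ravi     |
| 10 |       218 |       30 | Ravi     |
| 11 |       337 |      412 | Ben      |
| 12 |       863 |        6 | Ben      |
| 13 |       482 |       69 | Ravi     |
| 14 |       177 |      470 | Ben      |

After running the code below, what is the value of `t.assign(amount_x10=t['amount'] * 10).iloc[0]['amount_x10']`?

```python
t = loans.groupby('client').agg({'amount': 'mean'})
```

2371.42857143

group by client, mean of amount:
            amount
client            
Ben     237.142857
Ravi    232.500000
add column amount_x10 = t['amount'] * 10:
            amount   amount_x10
client                         
Ben     237.142857  2371.428571
Ravi    232.500000  2325.000000
Reading off the value at position 0, column 'amount_x10', we get 2371.42857143.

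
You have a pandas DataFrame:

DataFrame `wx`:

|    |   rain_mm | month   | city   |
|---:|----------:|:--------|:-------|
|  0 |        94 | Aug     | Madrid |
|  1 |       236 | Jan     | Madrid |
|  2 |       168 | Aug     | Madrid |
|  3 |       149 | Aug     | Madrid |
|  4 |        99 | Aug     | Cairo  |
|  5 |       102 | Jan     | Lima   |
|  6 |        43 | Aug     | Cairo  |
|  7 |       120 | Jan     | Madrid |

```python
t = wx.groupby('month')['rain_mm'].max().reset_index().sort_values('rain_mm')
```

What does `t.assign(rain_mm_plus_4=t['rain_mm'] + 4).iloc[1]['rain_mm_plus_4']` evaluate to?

240

group by month, max of rain_mm:
month
Aug    168
Jan    236
Name: rain_mm, dtype: int64
reset_index():
  month  rain_mm
0   Aug      168
1   Jan      236
sort by rain_mm:
  month  rain_mm
0   Aug      168
1   Jan      236
add column rain_mm_plus_4 = t['rain_mm'] + 4:
  month  rain_mm  rain_mm_plus_4
0   Aug      168             172
1   Jan      236             240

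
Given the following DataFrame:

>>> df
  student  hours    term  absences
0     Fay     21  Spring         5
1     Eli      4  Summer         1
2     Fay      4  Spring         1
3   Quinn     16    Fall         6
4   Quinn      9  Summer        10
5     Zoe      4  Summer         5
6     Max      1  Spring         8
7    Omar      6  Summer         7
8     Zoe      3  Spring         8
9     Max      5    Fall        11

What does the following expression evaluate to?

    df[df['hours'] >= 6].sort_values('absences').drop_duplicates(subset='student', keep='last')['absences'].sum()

filter rows where hours >= 6:
  student  hours    term  absences
0     Fay     21  Spring         5
3   Quinn     16    Fall         6
4   Quinn      9  Summer        10
7    Omar      6  Summer         7
sort by absences:
  student  hours    term  absences
0     Fay     21  Spring         5
3   Quinn     16    Fall         6
7    Omar      6  Summer         7
4   Quinn      9  Summer        10
drop duplicate student (keep=last):
  student  hours    term  absences
0     Fay     21  Spring         5
7    Omar      6  Summer         7
4   Quinn      9  Summer        10

22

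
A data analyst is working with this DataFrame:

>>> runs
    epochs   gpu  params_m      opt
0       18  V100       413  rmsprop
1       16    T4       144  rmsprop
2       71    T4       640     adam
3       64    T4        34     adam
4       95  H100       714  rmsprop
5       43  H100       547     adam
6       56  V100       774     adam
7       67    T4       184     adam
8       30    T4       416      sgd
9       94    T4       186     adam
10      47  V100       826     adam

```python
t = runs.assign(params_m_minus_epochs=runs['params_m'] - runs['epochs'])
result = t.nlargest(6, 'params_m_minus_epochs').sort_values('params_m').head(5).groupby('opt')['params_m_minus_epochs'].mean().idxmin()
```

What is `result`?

add column params_m_minus_epochs = runs['params_m'] - runs['epochs']:
    epochs   gpu  params_m      opt  params_m_minus_epochs
0       18  V100       413  rmsprop                    395
1       16    T4       144  rmsprop                    128
2       71    T4       640     adam                    569
3       64    T4        34     adam                    -30
4       95  H100       714  rmsprop                    619
5       43  H100       547     adam                    504
6       56  V100       774     adam                    718
7       67    T4       184     adam                    117
8       30    T4       416      sgd                    386
9       94    T4       186     adam                     92
10      47  V100       826     adam                    779
take 6 rows with largest params_m_minus_epochs:
    epochs   gpu  params_m      opt  params_m_minus_epochs
10      47  V100       826     adam                    779
6       56  V100       774     adam                    718
4       95  H100       714  rmsprop                    619
2       71    T4       640     adam                    569
5       43  H100       547     adam                    504
0       18  V100       413  rmsprop                    395
sort by params_m:
    epochs   gpu  params_m      opt  params_m_minus_epochs
0       18  V100       413  rmsprop                    395
5       43  H100       547     adam                    504
2       71    T4       640     adam                    569
4       95  H100       714  rmsprop                    619
6       56  V100       774     adam                    718
10      47  V100       826     adam                    779
take first 5 rows:
   epochs   gpu  params_m      opt  params_m_minus_epochs
0      18  V100       413  rmsprop                    395
5      43  H100       547     adam                    504
2      71    T4       640     adam                    569
4      95  H100       714  rmsprop                    619
6      56  V100       774     adam                    718
group by opt, mean of params_m_minus_epochs:
opt
adam       597.0
rmsprop    507.0
Name: params_m_minus_epochs, dtype: float64
The label with the smallest value is rmsprop.

rmsprop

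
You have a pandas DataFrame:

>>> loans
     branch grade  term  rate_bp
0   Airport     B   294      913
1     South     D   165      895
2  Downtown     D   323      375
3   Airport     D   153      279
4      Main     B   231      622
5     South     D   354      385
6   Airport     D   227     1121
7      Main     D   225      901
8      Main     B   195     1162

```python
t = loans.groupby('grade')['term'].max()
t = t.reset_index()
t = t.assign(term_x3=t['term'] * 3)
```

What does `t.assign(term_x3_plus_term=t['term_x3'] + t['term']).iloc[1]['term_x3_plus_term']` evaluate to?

group by grade, max of term:
grade
B    294
D    354
Name: term, dtype: int64
reset_index():
  grade  term
0     B   294
1     D   354
add column term_x3 = t['term'] * 3:
  grade  term  term_x3
0     B   294      882
1     D   354     1062
add column term_x3_plus_term = t['term_x3'] + t['term']:
  grade  term  term_x3  term_x3_plus_term
0     B   294      882               1176
1     D   354     1062               1416

1416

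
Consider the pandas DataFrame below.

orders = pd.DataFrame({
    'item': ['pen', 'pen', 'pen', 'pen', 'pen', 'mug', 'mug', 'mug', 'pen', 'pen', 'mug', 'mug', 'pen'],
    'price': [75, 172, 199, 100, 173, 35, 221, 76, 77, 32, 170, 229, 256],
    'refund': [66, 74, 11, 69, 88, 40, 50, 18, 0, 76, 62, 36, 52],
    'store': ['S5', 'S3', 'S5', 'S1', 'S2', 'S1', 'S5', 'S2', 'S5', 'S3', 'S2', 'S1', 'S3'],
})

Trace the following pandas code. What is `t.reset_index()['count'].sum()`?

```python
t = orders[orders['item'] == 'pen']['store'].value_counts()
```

filter rows where item == 'pen':
   item  price  refund store
0   pen     75      66    S5
1   pen    172      74    S3
2   pen    199      11    S5
3   pen    100      69    S1
4   pen    173      88    S2
8   pen     77       0    S5
9   pen     32      76    S3
12  pen    256      52    S3
value_counts of store:
store
S5    3
S3    3
S1    1
S2    1
Name: count, dtype: int64
reset_index():
  store  count
0    S5      3
1    S3      3
2    S1      1
3    S2      1

8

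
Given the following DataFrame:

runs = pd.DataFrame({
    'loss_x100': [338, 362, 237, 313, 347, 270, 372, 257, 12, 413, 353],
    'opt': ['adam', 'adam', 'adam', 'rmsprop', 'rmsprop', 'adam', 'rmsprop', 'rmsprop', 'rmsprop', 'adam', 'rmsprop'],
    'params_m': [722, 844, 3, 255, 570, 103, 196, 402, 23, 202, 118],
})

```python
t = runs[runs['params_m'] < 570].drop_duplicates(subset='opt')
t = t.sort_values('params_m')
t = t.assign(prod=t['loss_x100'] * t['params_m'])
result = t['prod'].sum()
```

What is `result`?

80526

filter rows where params_m < 570:
    loss_x100      opt  params_m
2         237     adam         3
3         313  rmsprop       255
5         270     adam       103
6         372  rmsprop       196
7         257  rmsprop       402
8          12  rmsprop        23
9         413     adam       202
10        353  rmsprop       118
drop duplicate opt (keep=first):
   loss_x100      opt  params_m
2        237     adam         3
3        313  rmsprop       255
sort by params_m:
   loss_x100      opt  params_m
2        237     adam         3
3        313  rmsprop       255
add column prod = t['loss_x100'] * t['params_m']:
   loss_x100      opt  params_m   prod
2        237     adam         3    711
3        313  rmsprop       255  79815
So sum() = 80526.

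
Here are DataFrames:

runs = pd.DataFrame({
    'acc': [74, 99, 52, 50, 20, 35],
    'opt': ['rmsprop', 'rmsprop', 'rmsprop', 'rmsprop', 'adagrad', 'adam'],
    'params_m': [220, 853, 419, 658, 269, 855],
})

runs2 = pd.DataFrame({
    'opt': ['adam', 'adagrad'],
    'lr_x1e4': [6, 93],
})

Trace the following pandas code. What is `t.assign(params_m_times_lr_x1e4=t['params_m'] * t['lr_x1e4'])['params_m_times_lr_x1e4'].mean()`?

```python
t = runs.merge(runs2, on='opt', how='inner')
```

merge on 'opt' (how='inner') → 2 rows:
   acc      opt  params_m  lr_x1e4
0   20  adagrad       269       93
1   35     adam       855        6
add column params_m_times_lr_x1e4 = t['params_m'] * t['lr_x1e4']:
   acc      opt  params_m  lr_x1e4  params_m_times_lr_x1e4
0   20  adagrad       269       93                   25017
1   35     adam       855        6                    5130
The mean of column 'params_m_times_lr_x1e4' is 15073.5.

15073.5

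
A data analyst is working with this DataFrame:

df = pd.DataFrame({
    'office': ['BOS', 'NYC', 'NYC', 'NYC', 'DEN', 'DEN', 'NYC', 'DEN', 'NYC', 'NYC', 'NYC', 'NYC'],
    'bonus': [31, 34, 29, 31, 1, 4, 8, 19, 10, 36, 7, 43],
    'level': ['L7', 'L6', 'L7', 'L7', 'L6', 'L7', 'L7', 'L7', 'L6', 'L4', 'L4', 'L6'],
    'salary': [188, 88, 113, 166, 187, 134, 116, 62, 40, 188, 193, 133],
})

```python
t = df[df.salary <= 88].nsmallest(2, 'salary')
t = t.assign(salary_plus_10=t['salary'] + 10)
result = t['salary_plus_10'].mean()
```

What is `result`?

61.0

filter rows where salary <= 88:
  office  bonus level  salary
1    NYC     34    L6      88
7    DEN     19    L7      62
8    NYC     10    L6      40
take 2 rows with smallest salary:
  office  bonus level  salary
8    NYC     10    L6      40
7    DEN     19    L7      62
add column salary_plus_10 = t['salary'] + 10:
  office  bonus level  salary  salary_plus_10
8    NYC     10    L6      40              50
7    DEN     19    L7      62              72
Taking the mean of column 'salary_plus_10' gives 61.0.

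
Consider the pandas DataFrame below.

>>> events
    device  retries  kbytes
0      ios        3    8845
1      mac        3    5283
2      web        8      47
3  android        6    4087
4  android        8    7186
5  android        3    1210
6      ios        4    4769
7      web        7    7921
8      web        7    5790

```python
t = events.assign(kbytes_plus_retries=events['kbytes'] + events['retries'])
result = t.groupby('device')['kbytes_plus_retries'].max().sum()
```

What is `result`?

29256

add column kbytes_plus_retries = events['kbytes'] + events['retries']:
    device  retries  kbytes  kbytes_plus_retries
0      ios        3    8845                 8848
1      mac        3    5283                 5286
2      web        8      47                   55
3  android        6    4087                 4093
4  android        8    7186                 7194
5  android        3    1210                 1213
6      ios        4    4769                 4773
7      web        7    7921                 7928
8      web        7    5790                 5797
group by device, max of kbytes_plus_retries:
device
android    7194
ios        8848
mac        5286
web        7928
Name: kbytes_plus_retries, dtype: int64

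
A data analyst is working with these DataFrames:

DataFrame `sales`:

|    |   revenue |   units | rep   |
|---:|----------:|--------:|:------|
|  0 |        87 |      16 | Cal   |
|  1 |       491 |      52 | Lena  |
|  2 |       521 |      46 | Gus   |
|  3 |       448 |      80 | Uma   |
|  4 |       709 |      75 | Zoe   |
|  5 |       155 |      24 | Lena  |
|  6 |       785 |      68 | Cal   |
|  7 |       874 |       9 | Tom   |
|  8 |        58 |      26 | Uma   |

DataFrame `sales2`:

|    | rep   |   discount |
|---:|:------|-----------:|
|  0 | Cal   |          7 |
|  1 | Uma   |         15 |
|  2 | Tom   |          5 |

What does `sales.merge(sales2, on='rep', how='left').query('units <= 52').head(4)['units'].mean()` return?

34.5

merge on 'rep' (how='left') → 9 rows:
   revenue  units   rep  discount
0       87     16   Cal       7.0
1      491     52  Lena       NaN
2      521     46   Gus       NaN
3      448     80   Uma      15.0
4      709     75   Zoe       NaN
5      155     24  Lena       NaN
6      785     68   Cal       7.0
7      874      9   Tom       5.0
8       58     26   Uma      15.0
filter rows where units <= 52:
   revenue  units   rep  discount
0       87     16   Cal       7.0
1      491     52  Lena       NaN
2      521     46   Gus       NaN
5      155     24  Lena       NaN
7      874      9   Tom       5.0
8       58     26   Uma      15.0
take first 4 rows:
   revenue  units   rep  discount
0       87     16   Cal       7.0
1      491     52  Lena       NaN
2      521     46   Gus       NaN
5      155     24  Lena       NaN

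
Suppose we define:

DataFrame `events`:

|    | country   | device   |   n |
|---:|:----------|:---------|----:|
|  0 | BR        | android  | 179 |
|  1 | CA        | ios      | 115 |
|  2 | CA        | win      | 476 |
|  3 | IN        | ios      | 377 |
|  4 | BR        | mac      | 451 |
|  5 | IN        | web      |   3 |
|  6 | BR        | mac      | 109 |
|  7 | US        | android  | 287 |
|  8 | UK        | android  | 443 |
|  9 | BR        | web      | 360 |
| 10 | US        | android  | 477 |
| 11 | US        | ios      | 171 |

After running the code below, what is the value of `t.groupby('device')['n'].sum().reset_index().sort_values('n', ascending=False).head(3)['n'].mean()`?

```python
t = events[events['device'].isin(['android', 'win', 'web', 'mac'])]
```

filter rows where device in ['android', 'win', 'web', 'mac']:
   country   device    n
0       BR  android  179
2       CA      win  476
4       BR      mac  451
5       IN      web    3
6       BR      mac  109
7       US  android  287
8       UK  android  443
9       BR      web  360
10      US  android  477
group by device, sum of n:
device
android    1386
mac         560
web         363
win         476
Name: n, dtype: int64
reset_index():
    device     n
0  android  1386
1      mac   560
2      web   363
3      win   476
sort by n descending:
    device     n
0  android  1386
1      mac   560
3      win   476
2      web   363
take first 3 rows:
    device     n
0  android  1386
1      mac   560
3      win   476
mean of column 'n' → 807.333333333

807.333333333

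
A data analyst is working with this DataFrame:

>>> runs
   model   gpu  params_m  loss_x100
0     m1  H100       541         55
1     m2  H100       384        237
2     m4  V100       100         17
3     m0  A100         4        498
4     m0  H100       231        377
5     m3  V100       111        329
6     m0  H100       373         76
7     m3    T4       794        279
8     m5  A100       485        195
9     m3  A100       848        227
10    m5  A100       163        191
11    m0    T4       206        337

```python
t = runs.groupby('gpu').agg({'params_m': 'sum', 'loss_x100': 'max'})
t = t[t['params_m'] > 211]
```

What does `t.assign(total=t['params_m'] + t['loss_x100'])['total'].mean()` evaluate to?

1747.0

group by gpu: sum(params_m), max(loss_x100):
      params_m  loss_x100
gpu                      
A100      1500        498
H100      1529        377
T4        1000        337
V100       211        329
filter rows where params_m > 211:
      params_m  loss_x100
gpu                      
A100      1500        498
H100      1529        377
T4        1000        337
add column total = t['params_m'] + t['loss_x100']:
      params_m  loss_x100  total
gpu                             
A100      1500        498   1998
H100      1529        377   1906
T4        1000        337   1337
Hence 1747.0.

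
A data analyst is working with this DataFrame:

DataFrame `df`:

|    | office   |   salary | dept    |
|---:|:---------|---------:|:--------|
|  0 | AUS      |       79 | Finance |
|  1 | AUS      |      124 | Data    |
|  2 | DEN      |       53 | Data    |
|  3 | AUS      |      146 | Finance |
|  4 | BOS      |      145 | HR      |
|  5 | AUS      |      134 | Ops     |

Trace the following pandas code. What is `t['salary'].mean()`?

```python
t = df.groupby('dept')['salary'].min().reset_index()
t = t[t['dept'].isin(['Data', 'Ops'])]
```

group by dept, min of salary:
dept
Data        53
Finance     79
HR         145
Ops        134
Name: salary, dtype: int64
reset_index():
      dept  salary
0     Data      53
1  Finance      79
2       HR     145
3      Ops     134
filter rows where dept in ['Data', 'Ops']:
   dept  salary
0  Data      53
3   Ops     134
Hence 93.5.

93.5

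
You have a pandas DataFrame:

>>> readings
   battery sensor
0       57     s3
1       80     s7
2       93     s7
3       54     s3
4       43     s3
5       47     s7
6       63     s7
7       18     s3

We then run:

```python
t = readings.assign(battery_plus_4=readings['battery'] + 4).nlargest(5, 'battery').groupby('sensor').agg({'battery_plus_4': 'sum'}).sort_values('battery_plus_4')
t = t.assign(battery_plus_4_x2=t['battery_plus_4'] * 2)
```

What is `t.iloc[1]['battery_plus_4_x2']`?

add column battery_plus_4 = readings['battery'] + 4:
   battery sensor  battery_plus_4
0       57     s3              61
1       80     s7              84
2       93     s7              97
3       54     s3              58
4       43     s3              47
5       47     s7              51
6       63     s7              67
7       18     s3              22
take 5 rows with largest battery:
   battery sensor  battery_plus_4
2       93     s7              97
1       80     s7              84
6       63     s7              67
0       57     s3              61
3       54     s3              58
group by sensor, sum of battery_plus_4:
        battery_plus_4
sensor                
s3                 119
s7                 248
sort by battery_plus_4:
        battery_plus_4
sensor                
s3                 119
s7                 248
add column battery_plus_4_x2 = t['battery_plus_4'] * 2:
        battery_plus_4  battery_plus_4_x2
sensor                                   
s3                 119                238
s7                 248                496
value at position 1, column 'battery_plus_4_x2' → 496

496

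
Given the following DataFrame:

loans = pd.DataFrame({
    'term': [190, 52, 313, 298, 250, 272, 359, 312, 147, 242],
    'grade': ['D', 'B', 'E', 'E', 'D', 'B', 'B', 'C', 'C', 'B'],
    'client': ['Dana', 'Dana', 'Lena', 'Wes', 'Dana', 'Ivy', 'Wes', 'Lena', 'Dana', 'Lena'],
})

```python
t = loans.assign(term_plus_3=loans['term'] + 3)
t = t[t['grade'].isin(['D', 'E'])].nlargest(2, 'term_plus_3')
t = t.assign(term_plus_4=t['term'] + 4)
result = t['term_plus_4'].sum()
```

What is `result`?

619

add column term_plus_3 = loans['term'] + 3:
   term grade client  term_plus_3
0   190     D   Dana          193
1    52     B   Dana           55
2   313     E   Lena          316
3   298     E    Wes          301
4   250     D   Dana          253
5   272     B    Ivy          275
6   359     B    Wes          362
7   312     C   Lena          315
8   147     C   Dana          150
9   242     B   Lena          245
filter rows where grade in ['D', 'E']:
   term grade client  term_plus_3
0   190     D   Dana          193
2   313     E   Lena          316
3   298     E    Wes          301
4   250     D   Dana          253
take 2 rows with largest term_plus_3:
   term grade client  term_plus_3
2   313     E   Lena          316
3   298     E    Wes          301
add column term_plus_4 = t['term'] + 4:
   term grade client  term_plus_3  term_plus_4
2   313     E   Lena          316          317
3   298     E    Wes          301          302
Finally, sum of column 'term_plus_4' = 619.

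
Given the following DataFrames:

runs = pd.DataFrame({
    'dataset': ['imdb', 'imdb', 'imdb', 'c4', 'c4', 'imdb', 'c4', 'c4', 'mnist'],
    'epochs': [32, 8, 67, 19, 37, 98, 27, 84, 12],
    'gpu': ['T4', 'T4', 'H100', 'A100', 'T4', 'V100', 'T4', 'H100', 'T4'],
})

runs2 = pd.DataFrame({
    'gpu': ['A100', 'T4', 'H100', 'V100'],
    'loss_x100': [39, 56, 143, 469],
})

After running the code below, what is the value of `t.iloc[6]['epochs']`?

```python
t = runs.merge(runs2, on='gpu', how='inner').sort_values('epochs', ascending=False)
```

19

merge on 'gpu' (how='inner') → 9 rows:
  dataset  epochs   gpu  loss_x100
0    imdb      32    T4         56
1    imdb       8    T4         56
2    imdb      67  H100        143
3      c4      19  A100         39
4      c4      37    T4         56
5    imdb      98  V100        469
6      c4      27    T4         56
7      c4      84  H100        143
8   mnist      12    T4         56
sort by epochs descending:
  dataset  epochs   gpu  loss_x100
5    imdb      98  V100        469
7      c4      84  H100        143
2    imdb      67  H100        143
4      c4      37    T4         56
0    imdb      32    T4         56
6      c4      27    T4         56
3      c4      19  A100         39
8   mnist      12    T4         56
1    imdb       8    T4         56
Finally, value at position 6, column 'epochs' = 19.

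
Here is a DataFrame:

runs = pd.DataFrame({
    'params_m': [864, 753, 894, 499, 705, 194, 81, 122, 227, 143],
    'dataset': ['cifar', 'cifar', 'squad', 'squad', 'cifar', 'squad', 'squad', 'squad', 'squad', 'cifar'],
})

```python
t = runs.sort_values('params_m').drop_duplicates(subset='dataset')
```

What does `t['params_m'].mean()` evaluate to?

112.0

sort by params_m:
   params_m dataset
6        81   squad
7       122   squad
9       143   cifar
5       194   squad
8       227   squad
3       499   squad
4       705   cifar
1       753   cifar
0       864   cifar
2       894   squad
drop duplicate dataset (keep=first):
   params_m dataset
6        81   squad
9       143   cifar
Hence 112.0.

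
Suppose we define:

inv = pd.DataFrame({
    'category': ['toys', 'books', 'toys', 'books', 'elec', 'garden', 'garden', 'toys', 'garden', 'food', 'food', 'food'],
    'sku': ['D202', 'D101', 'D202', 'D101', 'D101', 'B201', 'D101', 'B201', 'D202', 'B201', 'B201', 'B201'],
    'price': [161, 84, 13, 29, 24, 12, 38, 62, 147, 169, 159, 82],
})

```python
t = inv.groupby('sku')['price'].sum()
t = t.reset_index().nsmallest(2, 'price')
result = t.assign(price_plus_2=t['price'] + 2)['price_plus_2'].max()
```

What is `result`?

323

group by sku, sum of price:
sku
B201    484
D101    175
D202    321
Name: price, dtype: int64
reset_index():
    sku  price
0  B201    484
1  D101    175
2  D202    321
take 2 rows with smallest price:
    sku  price
1  D101    175
2  D202    321
add column price_plus_2 = t['price'] + 2:
    sku  price  price_plus_2
1  D101    175           177
2  D202    321           323
Taking the max of column 'price_plus_2' gives 323.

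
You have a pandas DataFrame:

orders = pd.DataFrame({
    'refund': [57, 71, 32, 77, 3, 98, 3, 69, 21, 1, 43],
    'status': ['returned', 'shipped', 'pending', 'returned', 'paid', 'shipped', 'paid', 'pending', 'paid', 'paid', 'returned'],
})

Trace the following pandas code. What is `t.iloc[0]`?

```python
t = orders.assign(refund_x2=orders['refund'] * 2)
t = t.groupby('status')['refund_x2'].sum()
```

add column refund_x2 = orders['refund'] * 2:
    refund    status  refund_x2
0       57  returned        114
1       71   shipped        142
2       32   pending         64
3       77  returned        154
4        3      paid          6
5       98   shipped        196
6        3      paid          6
7       69   pending        138
8       21      paid         42
9        1      paid          2
10      43  returned         86
group by status, sum of refund_x2:
status
paid         56
pending     202
returned    354
shipped     338
Name: refund_x2, dtype: int64
Taking the value at position 0 gives 56.

56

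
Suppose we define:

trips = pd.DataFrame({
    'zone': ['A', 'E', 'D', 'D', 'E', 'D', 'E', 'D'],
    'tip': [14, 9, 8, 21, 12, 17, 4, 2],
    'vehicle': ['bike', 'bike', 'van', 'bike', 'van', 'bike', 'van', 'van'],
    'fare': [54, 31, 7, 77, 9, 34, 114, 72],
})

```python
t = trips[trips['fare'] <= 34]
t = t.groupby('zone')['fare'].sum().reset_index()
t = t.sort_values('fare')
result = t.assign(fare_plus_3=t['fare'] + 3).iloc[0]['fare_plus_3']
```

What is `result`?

filter rows where fare <= 34:
  zone  tip vehicle  fare
1    E    9    bike    31
2    D    8     van     7
4    E   12     van     9
5    D   17    bike    34
group by zone, sum of fare:
zone
D    41
E    40
Name: fare, dtype: int64
reset_index():
  zone  fare
0    D    41
1    E    40
sort by fare:
  zone  fare
1    E    40
0    D    41
add column fare_plus_3 = t['fare'] + 3:
  zone  fare  fare_plus_3
1    E    40           43
0    D    41           44
The value at position 0, column 'fare_plus_3' is 43.

43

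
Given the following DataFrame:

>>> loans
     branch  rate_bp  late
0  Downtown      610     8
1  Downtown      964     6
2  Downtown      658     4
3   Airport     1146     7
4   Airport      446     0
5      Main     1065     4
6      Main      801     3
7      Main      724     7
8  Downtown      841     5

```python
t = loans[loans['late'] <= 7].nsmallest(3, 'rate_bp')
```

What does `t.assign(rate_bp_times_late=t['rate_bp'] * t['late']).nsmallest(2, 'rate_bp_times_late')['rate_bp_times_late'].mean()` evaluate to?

filter rows where late <= 7:
     branch  rate_bp  late
1  Downtown      964     6
2  Downtown      658     4
3   Airport     1146     7
4   Airport      446     0
5      Main     1065     4
6      Main      801     3
7      Main      724     7
8  Downtown      841     5
take 3 rows with smallest rate_bp:
     branch  rate_bp  late
4   Airport      446     0
2  Downtown      658     4
7      Main      724     7
add column rate_bp_times_late = t['rate_bp'] * t['late']:
     branch  rate_bp  late  rate_bp_times_late
4   Airport      446     0                   0
2  Downtown      658     4                2632
7      Main      724     7                5068
take 2 rows with smallest rate_bp_times_late:
     branch  rate_bp  late  rate_bp_times_late
4   Airport      446     0                   0
2  Downtown      658     4                2632

1316.0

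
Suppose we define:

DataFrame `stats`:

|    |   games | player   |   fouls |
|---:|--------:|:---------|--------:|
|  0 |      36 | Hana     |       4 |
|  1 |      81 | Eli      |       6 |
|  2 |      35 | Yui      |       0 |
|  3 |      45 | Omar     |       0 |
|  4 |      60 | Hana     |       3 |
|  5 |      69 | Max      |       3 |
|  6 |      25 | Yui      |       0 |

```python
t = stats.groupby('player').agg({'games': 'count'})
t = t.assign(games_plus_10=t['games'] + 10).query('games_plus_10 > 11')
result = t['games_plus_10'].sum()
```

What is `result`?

group by player, count of games:
        games
player       
Eli         1
Hana        2
Max         1
Omar        1
Yui         2
add column games_plus_10 = t['games'] + 10:
        games  games_plus_10
player                      
Eli         1             11
Hana        2             12
Max         1             11
Omar        1             11
Yui         2             12
filter rows where games_plus_10 > 11:
        games  games_plus_10
player                      
Hana        2             12
Yui         2             12
sum of column 'games_plus_10' → 24

24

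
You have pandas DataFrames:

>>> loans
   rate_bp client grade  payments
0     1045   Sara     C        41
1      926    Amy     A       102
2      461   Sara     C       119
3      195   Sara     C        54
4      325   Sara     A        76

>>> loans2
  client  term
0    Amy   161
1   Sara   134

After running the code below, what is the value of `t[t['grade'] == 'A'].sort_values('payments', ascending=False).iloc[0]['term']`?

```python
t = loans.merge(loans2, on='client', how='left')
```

merge on 'client' (how='left') → 5 rows:
   rate_bp client grade  payments  term
0     1045   Sara     C        41   134
1      926    Amy     A       102   161
2      461   Sara     C       119   134
3      195   Sara     C        54   134
4      325   Sara     A        76   134
filter rows where grade == 'A':
   rate_bp client grade  payments  term
1      926    Amy     A       102   161
4      325   Sara     A        76   134
sort by payments descending:
   rate_bp client grade  payments  term
1      926    Amy     A       102   161
4      325   Sara     A        76   134
value at position 0, column 'term' → 161

161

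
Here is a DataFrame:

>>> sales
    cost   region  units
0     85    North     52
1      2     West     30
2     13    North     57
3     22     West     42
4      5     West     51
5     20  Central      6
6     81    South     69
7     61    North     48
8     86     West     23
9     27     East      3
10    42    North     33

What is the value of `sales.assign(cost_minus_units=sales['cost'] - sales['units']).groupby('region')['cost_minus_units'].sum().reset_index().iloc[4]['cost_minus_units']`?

add column cost_minus_units = sales['cost'] - sales['units']:
    cost   region  units  cost_minus_units
0     85    North     52                33
1      2     West     30               -28
2     13    North     57               -44
3     22     West     42               -20
4      5     West     51               -46
5     20  Central      6                14
6     81    South     69                12
7     61    North     48                13
8     86     West     23                63
9     27     East      3                24
10    42    North     33                 9
group by region, sum of cost_minus_units:
region
Central    14
East       24
North      11
South      12
West      -31
Name: cost_minus_units, dtype: int64
reset_index():
    region  cost_minus_units
0  Central                14
1     East                24
2    North                11
3    South                12
4     West               -31
value at position 4, column 'cost_minus_units' → -31

-31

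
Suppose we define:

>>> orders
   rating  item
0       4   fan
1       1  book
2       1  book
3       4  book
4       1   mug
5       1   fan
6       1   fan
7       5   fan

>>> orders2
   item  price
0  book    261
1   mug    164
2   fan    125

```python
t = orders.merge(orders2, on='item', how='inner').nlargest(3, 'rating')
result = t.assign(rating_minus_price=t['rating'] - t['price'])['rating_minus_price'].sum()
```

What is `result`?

-498

merge on 'item' (how='inner') → 8 rows:
   rating  item  price
0       4   fan    125
1       1  book    261
2       1  book    261
3       4  book    261
4       1   mug    164
5       1   fan    125
6       1   fan    125
7       5   fan    125
take 3 rows with largest rating:
   rating  item  price
7       5   fan    125
0       4   fan    125
3       4  book    261
add column rating_minus_price = t['rating'] - t['price']:
   rating  item  price  rating_minus_price
7       5   fan    125                -120
0       4   fan    125                -121
3       4  book    261                -257
Reading off the sum of column 'rating_minus_price', we get -498.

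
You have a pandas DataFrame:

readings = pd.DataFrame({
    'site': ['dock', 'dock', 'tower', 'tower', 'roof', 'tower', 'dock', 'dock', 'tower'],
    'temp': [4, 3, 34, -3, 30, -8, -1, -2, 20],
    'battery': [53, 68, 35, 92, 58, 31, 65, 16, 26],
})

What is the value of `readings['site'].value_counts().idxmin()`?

roof

value_counts of site:
site
dock     4
tower    4
roof     1
Name: count, dtype: int64
Then the label with the smallest value: roof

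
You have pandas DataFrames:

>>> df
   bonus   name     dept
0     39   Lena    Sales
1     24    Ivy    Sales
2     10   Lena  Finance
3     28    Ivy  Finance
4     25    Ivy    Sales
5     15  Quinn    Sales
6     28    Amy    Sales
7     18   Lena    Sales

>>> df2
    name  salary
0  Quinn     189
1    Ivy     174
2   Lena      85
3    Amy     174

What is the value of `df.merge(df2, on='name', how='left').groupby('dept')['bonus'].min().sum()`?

25

merge on 'name' (how='left') → 8 rows:
   bonus   name     dept  salary
0     39   Lena    Sales      85
1     24    Ivy    Sales     174
2     10   Lena  Finance      85
3     28    Ivy  Finance     174
4     25    Ivy    Sales     174
5     15  Quinn    Sales     189
6     28    Amy    Sales     174
7     18   Lena    Sales      85
group by dept, min of bonus:
dept
Finance    10
Sales      15
Name: bonus, dtype: int64
Then the sum of the resulting series: 25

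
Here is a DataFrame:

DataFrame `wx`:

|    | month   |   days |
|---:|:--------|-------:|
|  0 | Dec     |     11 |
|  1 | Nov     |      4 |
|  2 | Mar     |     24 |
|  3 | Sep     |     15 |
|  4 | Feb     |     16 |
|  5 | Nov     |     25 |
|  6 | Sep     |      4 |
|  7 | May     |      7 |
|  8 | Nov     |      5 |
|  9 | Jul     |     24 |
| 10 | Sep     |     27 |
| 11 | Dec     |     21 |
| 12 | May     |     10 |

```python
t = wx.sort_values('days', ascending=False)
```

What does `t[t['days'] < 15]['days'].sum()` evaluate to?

sort by days descending:
   month  days
10   Sep    27
5    Nov    25
2    Mar    24
9    Jul    24
11   Dec    21
4    Feb    16
3    Sep    15
0    Dec    11
12   May    10
7    May     7
8    Nov     5
1    Nov     4
6    Sep     4
filter rows where days < 15:
   month  days
0    Dec    11
12   May    10
7    May     7
8    Nov     5
1    Nov     4
6    Sep     4

41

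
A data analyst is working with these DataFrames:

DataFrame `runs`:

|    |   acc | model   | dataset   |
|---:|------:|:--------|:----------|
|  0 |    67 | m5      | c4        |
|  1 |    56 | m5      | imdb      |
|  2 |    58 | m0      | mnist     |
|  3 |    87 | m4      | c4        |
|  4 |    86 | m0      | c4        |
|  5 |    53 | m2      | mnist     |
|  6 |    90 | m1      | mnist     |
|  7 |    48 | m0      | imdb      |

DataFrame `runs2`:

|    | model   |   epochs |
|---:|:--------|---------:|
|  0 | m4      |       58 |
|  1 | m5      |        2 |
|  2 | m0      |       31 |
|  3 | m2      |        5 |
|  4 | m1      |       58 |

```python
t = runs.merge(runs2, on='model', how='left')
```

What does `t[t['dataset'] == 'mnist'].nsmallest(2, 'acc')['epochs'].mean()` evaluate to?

18.0

merge on 'model' (how='left') → 8 rows:
   acc model dataset  epochs
0   67    m5      c4       2
1   56    m5    imdb       2
2   58    m0   mnist      31
3   87    m4      c4      58
4   86    m0      c4      31
5   53    m2   mnist       5
6   90    m1   mnist      58
7   48    m0    imdb      31
filter rows where dataset == 'mnist':
   acc model dataset  epochs
2   58    m0   mnist      31
5   53    m2   mnist       5
6   90    m1   mnist      58
take 2 rows with smallest acc:
   acc model dataset  epochs
5   53    m2   mnist       5
2   58    m0   mnist      31
Reading off the mean of column 'epochs', we get 18.0.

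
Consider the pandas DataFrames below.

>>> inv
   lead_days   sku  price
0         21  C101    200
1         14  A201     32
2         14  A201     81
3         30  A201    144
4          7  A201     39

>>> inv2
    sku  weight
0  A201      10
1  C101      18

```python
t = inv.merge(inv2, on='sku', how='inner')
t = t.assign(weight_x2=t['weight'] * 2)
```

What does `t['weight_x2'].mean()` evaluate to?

23.2

merge on 'sku' (how='inner') → 5 rows:
   lead_days   sku  price  weight
0         21  C101    200      18
1         14  A201     32      10
2         14  A201     81      10
3         30  A201    144      10
4          7  A201     39      10
add column weight_x2 = t['weight'] * 2:
   lead_days   sku  price  weight  weight_x2
0         21  C101    200      18         36
1         14  A201     32      10         20
2         14  A201     81      10         20
3         30  A201    144      10         20
4          7  A201     39      10         20
mean of column 'weight_x2' → 23.2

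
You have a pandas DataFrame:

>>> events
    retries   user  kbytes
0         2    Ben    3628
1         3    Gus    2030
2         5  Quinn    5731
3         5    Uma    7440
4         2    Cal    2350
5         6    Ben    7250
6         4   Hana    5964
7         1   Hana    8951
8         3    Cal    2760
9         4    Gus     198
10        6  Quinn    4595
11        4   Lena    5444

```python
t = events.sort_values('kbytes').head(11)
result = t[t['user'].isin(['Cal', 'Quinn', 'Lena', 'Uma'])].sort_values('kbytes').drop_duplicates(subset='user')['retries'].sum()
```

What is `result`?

sort by kbytes:
    retries   user  kbytes
9         4    Gus     198
1         3    Gus    2030
4         2    Cal    2350
8         3    Cal    2760
0         2    Ben    3628
10        6  Quinn    4595
11        4   Lena    5444
2         5  Quinn    5731
6         4   Hana    5964
5         6    Ben    7250
3         5    Uma    7440
7         1   Hana    8951
take first 11 rows:
    retries   user  kbytes
9         4    Gus     198
1         3    Gus    2030
4         2    Cal    2350
8         3    Cal    2760
0         2    Ben    3628
10        6  Quinn    4595
11        4   Lena    5444
2         5  Quinn    5731
6         4   Hana    5964
5         6    Ben    7250
3         5    Uma    7440
filter rows where user in ['Cal', 'Quinn', 'Lena', 'Uma']:
    retries   user  kbytes
4         2    Cal    2350
8         3    Cal    2760
10        6  Quinn    4595
11        4   Lena    5444
2         5  Quinn    5731
3         5    Uma    7440
sort by kbytes:
    retries   user  kbytes
4         2    Cal    2350
8         3    Cal    2760
10        6  Quinn    4595
11        4   Lena    5444
2         5  Quinn    5731
3         5    Uma    7440
drop duplicate user (keep=first):
    retries   user  kbytes
4         2    Cal    2350
10        6  Quinn    4595
11        4   Lena    5444
3         5    Uma    7440
Reading off the sum of column 'retries', we get 17.

17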